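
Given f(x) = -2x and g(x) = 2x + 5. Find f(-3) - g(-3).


f(-3) = 6
g(-3) = -1
Difference = 7

7


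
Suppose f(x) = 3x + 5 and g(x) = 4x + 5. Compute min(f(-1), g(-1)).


f(-1) = 2
g(-1) = 1
min = 1

1


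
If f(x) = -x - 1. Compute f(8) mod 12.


3


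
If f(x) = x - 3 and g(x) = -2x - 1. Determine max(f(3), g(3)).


f(3) = 0
g(3) = -7
max = 0

0


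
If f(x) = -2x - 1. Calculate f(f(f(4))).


f(4) = -9
f(-9) = 17
f(17) = -35

-35


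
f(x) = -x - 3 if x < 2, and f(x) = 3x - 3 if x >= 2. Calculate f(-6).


-6 satisfies x < 2
f(-6) = 3

3


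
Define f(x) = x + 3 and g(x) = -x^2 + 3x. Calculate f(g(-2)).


g(-2) = -10
f(-10) = -7

-7


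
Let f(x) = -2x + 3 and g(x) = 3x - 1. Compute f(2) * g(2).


f(2) = -1
g(2) = 5
Product = -5

-5


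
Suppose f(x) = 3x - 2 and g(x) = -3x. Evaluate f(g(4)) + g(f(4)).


f(g(4)) = -38
g(f(4)) = -30
Sum = -68

-68


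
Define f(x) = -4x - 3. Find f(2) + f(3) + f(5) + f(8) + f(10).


-127


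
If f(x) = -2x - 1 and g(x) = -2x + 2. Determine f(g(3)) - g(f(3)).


-9


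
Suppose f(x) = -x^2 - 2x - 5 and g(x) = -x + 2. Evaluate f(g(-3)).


-40


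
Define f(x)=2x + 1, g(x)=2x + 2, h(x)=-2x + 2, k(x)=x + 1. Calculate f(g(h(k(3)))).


k(3) = 4
h(4) = -6
g(-6) = -10
f(-10) = -19

-19


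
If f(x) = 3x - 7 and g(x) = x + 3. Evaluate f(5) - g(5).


0


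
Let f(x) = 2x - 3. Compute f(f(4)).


7


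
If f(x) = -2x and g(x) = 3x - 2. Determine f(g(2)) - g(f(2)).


f(g(2)) = -8
g(f(2)) = -14
Difference = 6

6


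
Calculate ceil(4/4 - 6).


4/4 = 1
1 - 6 = -5
ceil(-5) = -5

-5


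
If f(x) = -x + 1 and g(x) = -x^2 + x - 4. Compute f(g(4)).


g(4) = -16
f(-16) = 17

17


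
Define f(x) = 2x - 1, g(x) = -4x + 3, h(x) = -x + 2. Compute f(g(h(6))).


h(6) = -4
g(-4) = 19
f(19) = 37

37


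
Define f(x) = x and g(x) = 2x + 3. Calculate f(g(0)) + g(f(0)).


f(g(0)) = 3
g(f(0)) = 3
Sum = 6

6


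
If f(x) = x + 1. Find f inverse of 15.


14


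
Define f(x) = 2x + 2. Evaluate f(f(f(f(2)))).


f(2) = 6
f(6) = 14
f(14) = 30
f(30) = 62

62


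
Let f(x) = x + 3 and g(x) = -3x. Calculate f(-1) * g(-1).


f(-1) = 2
g(-1) = 3
Product = 6

6


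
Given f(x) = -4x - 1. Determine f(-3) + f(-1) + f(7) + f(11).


f(-3) = 11
f(-1) = 3
f(7) = -29
f(11) = -45
Sum = -60

-60


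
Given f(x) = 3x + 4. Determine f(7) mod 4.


1


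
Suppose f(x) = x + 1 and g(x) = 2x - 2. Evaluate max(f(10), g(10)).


f(10) = 11
g(10) = 18
max = 18

18


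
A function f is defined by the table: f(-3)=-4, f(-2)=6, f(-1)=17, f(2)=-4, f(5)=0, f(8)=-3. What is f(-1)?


Reading from the table at x = -1

17


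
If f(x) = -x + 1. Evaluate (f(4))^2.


f(4) = -3
(-3)^2 = 9

9


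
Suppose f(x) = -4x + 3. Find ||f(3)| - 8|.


1


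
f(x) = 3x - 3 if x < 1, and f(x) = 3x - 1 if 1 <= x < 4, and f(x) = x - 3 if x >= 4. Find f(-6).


-6 satisfies x < 1
f(-6) = -21

-21


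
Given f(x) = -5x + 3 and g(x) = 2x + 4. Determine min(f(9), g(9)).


f(9) = -42
g(9) = 22
min = -42

-42


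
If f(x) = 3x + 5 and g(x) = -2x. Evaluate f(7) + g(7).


12


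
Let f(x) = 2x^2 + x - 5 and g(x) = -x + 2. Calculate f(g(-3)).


g(-3) = 5
f(5) = 2*(5)^2 + 1*(5) - 5 = 50

50


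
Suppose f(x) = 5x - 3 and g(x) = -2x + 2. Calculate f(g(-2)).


g(-2) = 6
f(6) = 27

27


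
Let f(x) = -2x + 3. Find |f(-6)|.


f(-6) = 15
|15| = 15

15


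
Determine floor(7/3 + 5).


7


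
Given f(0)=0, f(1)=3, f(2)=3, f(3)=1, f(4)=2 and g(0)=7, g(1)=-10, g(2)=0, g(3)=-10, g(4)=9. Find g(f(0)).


f(0) = 0
g(0) = 7

7


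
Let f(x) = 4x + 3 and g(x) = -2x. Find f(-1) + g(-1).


f(-1) = -1
g(-1) = 2
Sum = 1

1


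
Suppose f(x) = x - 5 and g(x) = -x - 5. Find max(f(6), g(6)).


f(6) = 1
g(6) = -11
max = 1

1


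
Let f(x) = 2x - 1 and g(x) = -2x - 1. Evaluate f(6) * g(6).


-143


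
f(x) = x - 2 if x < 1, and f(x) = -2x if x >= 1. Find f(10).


10 satisfies x >= 1
f(10) = -20

-20


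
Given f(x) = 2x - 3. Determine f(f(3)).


f(3) = 3
f(3) = 3

3


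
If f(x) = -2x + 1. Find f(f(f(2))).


f(2) = -3
f(-3) = 7
f(7) = -13

-13


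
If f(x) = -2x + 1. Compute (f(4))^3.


f(4) = -7
(-7)^3 = -343

-343


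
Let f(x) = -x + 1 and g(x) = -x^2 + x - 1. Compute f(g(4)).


14


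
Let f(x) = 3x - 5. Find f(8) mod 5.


f(8) = 19
19 mod 5 = 4

4


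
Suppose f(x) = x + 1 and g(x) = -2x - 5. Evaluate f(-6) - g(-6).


f(-6) = -5
g(-6) = 7
Difference = -12

-12


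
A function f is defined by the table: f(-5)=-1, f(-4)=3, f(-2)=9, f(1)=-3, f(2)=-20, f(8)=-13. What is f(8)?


Reading from the table at x = 8

-13


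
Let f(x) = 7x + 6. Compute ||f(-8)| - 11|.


39


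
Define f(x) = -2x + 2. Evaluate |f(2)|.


f(2) = -2
|-2| = 2

2


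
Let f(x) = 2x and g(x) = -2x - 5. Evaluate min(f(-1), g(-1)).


f(-1) = -2
g(-1) = -3
min = -3

-3


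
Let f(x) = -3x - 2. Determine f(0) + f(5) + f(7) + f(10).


f(0) = -2
f(5) = -17
f(7) = -23
f(10) = -32
Sum = -74

-74


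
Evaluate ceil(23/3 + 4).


12


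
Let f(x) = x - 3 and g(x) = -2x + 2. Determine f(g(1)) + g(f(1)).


f(g(1)) = -3
g(f(1)) = 6
Sum = 3

3


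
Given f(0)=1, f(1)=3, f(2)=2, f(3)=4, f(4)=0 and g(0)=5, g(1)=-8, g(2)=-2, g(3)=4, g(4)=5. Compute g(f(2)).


f(2) = 2
g(2) = -2

-2


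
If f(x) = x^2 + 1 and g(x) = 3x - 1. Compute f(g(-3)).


g(-3) = -10
f(-10) = 1*(-10)^2 + 1 = 101

101


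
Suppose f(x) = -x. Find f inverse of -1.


Solve -x = -1
x = (-1) / (-1) = 1

1


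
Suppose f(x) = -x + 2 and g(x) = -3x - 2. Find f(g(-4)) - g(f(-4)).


f(g(-4)) = -8
g(f(-4)) = -20
Difference = 12

12


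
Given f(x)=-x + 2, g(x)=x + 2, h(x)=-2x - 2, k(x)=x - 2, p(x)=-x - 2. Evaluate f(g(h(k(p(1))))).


p(1) = -3
k(-3) = -5
h(-5) = 8
g(8) = 10
f(10) = -8

-8


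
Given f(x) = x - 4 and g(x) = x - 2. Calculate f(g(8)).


g(8) = 6
f(6) = 2

2


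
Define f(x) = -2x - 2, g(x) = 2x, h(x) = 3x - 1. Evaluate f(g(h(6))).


h(6) = 17
g(17) = 34
f(34) = -70

-70


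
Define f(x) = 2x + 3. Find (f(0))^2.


f(0) = 3
(3)^2 = 9

9


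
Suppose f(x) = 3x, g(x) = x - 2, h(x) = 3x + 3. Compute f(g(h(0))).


h(0) = 3
g(3) = 1
f(1) = 3

3


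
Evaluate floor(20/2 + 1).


11


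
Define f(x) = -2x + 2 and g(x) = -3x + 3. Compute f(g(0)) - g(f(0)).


f(g(0)) = -4
g(f(0)) = -3
Difference = -1

-1


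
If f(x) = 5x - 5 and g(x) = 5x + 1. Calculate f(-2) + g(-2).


f(-2) = -15
g(-2) = -9
Sum = -24

-24


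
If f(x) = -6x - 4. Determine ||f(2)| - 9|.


f(2) = -16
|-16| = 16
|16 - 9| = 7

7


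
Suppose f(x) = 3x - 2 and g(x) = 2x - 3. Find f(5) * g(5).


91


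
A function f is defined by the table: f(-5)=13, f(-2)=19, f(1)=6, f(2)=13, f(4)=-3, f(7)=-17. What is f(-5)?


13


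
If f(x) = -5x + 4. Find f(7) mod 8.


f(7) = -31
-31 mod 8 = 1

1


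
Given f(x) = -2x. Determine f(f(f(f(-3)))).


f(-3) = 6
f(6) = -12
f(-12) = 24
f(24) = -48

-48


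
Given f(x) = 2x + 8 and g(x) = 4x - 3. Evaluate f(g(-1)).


g(-1) = -7
f(-7) = -6

-6


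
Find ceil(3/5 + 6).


3/5 = 0.6
0.6 + 6 = 6.6
ceil(6.6) = 7

7


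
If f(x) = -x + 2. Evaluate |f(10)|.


f(10) = -8
|-8| = 8

8


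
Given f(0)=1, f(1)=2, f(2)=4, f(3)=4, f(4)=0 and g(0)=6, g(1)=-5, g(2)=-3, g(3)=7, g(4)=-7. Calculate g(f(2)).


f(2) = 4
g(4) = -7

-7


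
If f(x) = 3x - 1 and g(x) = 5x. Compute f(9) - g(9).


f(9) = 26
g(9) = 45
Difference = -19

-19


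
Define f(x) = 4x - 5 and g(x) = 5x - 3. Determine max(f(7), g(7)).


f(7) = 23
g(7) = 32
max = 32

32


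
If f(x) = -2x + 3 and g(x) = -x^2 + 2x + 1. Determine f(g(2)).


g(2) = 1
f(1) = 1

1


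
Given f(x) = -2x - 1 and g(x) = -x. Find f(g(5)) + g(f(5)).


f(g(5)) = 9
g(f(5)) = 11
Sum = 20

20


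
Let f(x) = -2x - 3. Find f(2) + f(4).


-18


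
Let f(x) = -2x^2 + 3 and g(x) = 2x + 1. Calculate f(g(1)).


-15


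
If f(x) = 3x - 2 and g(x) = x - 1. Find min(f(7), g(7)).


f(7) = 19
g(7) = 6
min = 6

6


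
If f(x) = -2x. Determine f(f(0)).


f(0) = 0
f(0) = 0

0


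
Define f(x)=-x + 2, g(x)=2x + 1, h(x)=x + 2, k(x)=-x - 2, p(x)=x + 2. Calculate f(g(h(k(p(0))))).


5


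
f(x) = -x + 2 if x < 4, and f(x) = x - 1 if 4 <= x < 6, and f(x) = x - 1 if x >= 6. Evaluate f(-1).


3


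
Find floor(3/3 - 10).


3/3 = 1
1 - 10 = -9
floor(-9) = -9

-9


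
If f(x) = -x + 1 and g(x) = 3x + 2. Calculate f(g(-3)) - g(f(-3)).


f(g(-3)) = 8
g(f(-3)) = 14
Difference = -6

-6


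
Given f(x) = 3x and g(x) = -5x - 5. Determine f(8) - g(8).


69


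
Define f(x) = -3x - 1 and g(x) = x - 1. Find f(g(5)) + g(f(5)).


f(g(5)) = -13
g(f(5)) = -17
Sum = -30

-30


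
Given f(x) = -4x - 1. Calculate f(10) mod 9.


f(10) = -41
-41 mod 9 = 4

4


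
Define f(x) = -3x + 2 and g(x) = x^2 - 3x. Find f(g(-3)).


g(-3) = 18
f(18) = -52

-52


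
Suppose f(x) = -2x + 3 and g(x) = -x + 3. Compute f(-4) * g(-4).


77


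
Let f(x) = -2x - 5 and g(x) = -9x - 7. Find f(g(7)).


135


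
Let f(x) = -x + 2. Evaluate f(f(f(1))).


f(1) = 1
f(1) = 1
f(1) = 1

1


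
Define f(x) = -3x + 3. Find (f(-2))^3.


f(-2) = 9
(9)^3 = 729

729


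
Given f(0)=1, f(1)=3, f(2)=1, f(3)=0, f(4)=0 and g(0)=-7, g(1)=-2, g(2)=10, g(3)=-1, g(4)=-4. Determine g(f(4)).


f(4) = 0
g(0) = -7

-7


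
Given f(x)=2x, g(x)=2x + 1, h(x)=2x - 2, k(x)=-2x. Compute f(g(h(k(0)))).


k(0) = 0
h(0) = -2
g(-2) = -3
f(-3) = -6

-6


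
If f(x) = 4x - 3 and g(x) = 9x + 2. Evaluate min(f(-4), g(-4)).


f(-4) = -19
g(-4) = -34
min = -34

-34


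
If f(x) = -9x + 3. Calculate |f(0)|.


f(0) = 3
|3| = 3

3


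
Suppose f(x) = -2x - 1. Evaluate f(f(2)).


f(2) = -5
f(-5) = 9

9


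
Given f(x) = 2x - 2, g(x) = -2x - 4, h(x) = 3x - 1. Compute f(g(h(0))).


h(0) = -1
g(-1) = -2
f(-2) = -6

-6


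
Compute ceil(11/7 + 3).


11/7 = 1.5714
1.5714 + 3 = 4.5714
ceil(4.5714) = 5

5


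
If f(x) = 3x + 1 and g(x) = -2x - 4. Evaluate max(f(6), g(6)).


19


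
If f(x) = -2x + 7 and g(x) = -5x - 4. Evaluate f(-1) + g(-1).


f(-1) = 9
g(-1) = 1
Sum = 10

10


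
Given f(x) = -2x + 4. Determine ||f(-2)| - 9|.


f(-2) = 8
|8| = 8
|8 - 9| = 1

1


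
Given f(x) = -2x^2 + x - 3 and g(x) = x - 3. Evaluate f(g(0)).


g(0) = -3
f(-3) = (-2)*(-3)^2 + 1*(-3) - 3 = -24

-24


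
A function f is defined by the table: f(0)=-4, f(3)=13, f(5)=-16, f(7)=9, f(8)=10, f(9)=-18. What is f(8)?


10


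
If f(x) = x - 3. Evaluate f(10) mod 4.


3


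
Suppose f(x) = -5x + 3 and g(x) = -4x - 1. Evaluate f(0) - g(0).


f(0) = 3
g(0) = -1
Difference = 4

4


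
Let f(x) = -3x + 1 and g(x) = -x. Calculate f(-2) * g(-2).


14


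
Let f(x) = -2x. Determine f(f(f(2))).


f(2) = -4
f(-4) = 8
f(8) = -16

-16


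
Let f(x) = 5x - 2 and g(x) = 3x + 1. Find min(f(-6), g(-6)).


f(-6) = -32
g(-6) = -17
min = -32

-32


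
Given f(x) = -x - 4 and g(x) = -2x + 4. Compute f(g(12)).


g(12) = -20
f(-20) = 16

16


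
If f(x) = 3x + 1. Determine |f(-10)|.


f(-10) = -29
|-29| = 29

29


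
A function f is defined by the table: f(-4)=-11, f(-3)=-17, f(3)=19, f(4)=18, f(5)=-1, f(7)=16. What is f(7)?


Reading from the table at x = 7

16


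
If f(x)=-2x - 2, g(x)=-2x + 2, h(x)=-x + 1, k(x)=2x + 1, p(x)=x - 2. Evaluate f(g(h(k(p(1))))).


2


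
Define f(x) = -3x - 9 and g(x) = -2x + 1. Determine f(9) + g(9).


-53


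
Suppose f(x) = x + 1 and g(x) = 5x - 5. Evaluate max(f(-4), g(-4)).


f(-4) = -3
g(-4) = -25
max = -3

-3


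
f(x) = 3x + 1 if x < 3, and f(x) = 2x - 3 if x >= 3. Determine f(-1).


-1 satisfies x < 3
f(-1) = -2

-2


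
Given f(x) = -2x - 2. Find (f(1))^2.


16


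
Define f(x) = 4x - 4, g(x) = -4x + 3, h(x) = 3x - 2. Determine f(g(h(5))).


h(5) = 13
g(13) = -49
f(-49) = -200

-200


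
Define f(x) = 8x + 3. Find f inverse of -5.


Solve 8x + 3 = -5
x = (-5 - 3) / 8 = -1

-1


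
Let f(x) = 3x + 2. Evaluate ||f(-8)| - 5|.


17


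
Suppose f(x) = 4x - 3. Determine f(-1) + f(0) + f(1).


f(-1) = -7
f(0) = -3
f(1) = 1
Sum = -9

-9


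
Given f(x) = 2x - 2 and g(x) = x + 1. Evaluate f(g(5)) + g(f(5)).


f(g(5)) = 10
g(f(5)) = 9
Sum = 19

19


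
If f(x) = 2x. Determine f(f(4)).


f(4) = 8
f(8) = 16

16


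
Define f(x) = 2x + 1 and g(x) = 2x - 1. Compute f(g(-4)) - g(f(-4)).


f(g(-4)) = -17
g(f(-4)) = -15
Difference = -2

-2


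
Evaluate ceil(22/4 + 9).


22/4 = 5.5
5.5 + 9 = 14.5
ceil(14.5) = 15

15


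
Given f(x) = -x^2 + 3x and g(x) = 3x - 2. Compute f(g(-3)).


g(-3) = -11
f(-11) = (-1)*(-11)^2 + 3*(-11) = -154

-154


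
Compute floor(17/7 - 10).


-8


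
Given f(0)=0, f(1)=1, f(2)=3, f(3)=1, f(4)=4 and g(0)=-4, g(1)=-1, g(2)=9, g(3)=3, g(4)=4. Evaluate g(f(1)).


f(1) = 1
g(1) = -1

-1


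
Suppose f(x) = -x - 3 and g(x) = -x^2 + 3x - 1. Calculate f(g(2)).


-4


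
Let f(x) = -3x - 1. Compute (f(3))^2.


f(3) = -10
(-10)^2 = 100

100


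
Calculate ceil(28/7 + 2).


28/7 = 4
4 + 2 = 6
ceil(6) = 6

6


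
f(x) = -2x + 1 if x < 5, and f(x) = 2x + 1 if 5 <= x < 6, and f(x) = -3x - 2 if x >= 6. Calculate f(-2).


-2 satisfies x < 5
f(-2) = 5

5


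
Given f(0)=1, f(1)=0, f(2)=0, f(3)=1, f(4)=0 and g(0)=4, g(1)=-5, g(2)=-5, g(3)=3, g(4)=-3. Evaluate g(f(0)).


-5


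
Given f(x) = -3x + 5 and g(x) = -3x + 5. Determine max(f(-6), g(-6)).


f(-6) = 23
g(-6) = 23
max = 23

23


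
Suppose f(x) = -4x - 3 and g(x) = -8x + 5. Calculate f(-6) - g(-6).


-32


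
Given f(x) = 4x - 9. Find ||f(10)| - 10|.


f(10) = 31
|31| = 31
|31 - 10| = 21

21


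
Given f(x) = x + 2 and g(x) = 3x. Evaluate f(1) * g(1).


f(1) = 3
g(1) = 3
Product = 9

9


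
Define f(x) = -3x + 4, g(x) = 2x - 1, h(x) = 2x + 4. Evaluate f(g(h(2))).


h(2) = 8
g(8) = 15
f(15) = -41

-41


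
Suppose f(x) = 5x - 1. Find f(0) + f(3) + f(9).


f(0) = -1
f(3) = 14
f(9) = 44
Sum = 57

57


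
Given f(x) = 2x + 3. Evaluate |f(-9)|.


15


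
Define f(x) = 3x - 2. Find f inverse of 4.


2


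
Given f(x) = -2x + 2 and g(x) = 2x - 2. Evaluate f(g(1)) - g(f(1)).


f(g(1)) = 2
g(f(1)) = -2
Difference = 4

4


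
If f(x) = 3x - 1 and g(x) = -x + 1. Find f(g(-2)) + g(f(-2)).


f(g(-2)) = 8
g(f(-2)) = 8
Sum = 16

16


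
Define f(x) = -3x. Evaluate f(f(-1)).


f(-1) = 3
f(3) = -9

-9


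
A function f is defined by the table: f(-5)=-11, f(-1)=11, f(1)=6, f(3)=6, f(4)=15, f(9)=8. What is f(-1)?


11


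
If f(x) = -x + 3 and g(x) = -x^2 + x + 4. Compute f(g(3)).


5


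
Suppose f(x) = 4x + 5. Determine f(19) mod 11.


f(19) = 81
81 mod 11 = 4

4


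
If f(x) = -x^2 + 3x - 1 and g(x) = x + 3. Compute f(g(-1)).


g(-1) = 2
f(2) = (-1)*(2)^2 + 3*(2) - 1 = 1

1


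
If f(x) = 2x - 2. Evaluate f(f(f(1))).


f(1) = 0
f(0) = -2
f(-2) = -6

-6


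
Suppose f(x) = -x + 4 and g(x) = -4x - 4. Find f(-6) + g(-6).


f(-6) = 10
g(-6) = 20
Sum = 30

30


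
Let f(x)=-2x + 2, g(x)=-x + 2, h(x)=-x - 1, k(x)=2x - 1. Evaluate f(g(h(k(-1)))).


k(-1) = -3
h(-3) = 2
g(2) = 0
f(0) = 2

2


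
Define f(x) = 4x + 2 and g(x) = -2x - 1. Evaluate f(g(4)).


g(4) = -9
f(-9) = -34

-34


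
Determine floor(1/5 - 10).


1/5 = 0.2
0.2 - 10 = -9.8
floor(-9.8) = -10

-10


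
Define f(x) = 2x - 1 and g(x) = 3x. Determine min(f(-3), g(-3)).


-9


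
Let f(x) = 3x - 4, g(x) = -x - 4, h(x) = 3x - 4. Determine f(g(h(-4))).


h(-4) = -16
g(-16) = 12
f(12) = 32

32


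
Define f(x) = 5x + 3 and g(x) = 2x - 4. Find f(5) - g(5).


22


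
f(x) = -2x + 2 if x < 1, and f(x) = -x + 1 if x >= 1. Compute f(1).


0


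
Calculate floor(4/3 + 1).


2


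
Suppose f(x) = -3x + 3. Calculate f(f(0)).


f(0) = 3
f(3) = -6

-6


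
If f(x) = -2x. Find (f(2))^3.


f(2) = -4
(-4)^3 = -64

-64


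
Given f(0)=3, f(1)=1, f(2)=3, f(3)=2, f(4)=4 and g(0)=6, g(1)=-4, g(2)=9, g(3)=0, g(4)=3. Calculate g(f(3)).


f(3) = 2
g(2) = 9

9


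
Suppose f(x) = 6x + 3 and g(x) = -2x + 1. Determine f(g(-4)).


g(-4) = 9
f(9) = 57

57


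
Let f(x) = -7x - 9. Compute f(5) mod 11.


f(5) = -44
-44 mod 11 = 0

0


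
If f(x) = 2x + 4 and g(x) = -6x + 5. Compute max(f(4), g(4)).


f(4) = 12
g(4) = -19
max = 12

12


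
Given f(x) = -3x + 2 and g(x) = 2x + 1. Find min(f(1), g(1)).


f(1) = -1
g(1) = 3
min = -1

-1


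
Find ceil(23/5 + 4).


23/5 = 4.6
4.6 + 4 = 8.6
ceil(8.6) = 9

9


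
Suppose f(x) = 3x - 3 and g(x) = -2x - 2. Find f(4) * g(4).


f(4) = 9
g(4) = -10
Product = -90

-90


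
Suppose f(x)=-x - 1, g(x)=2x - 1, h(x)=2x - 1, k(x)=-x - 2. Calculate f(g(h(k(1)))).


k(1) = -3
h(-3) = -7
g(-7) = -15
f(-15) = 14

14


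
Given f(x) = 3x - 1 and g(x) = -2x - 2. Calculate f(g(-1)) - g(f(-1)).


f(g(-1)) = -1
g(f(-1)) = 6
Difference = -7

-7


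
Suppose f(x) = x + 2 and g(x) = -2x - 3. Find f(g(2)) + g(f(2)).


f(g(2)) = -5
g(f(2)) = -11
Sum = -16

-16


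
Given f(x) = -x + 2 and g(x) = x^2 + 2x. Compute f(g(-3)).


g(-3) = 3
f(3) = -1

-1


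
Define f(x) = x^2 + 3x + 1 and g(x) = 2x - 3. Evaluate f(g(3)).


19


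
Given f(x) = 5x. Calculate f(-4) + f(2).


f(-4) = -20
f(2) = 10
Sum = -10

-10


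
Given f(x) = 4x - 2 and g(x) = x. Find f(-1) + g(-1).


f(-1) = -6
g(-1) = -1
Sum = -7

-7


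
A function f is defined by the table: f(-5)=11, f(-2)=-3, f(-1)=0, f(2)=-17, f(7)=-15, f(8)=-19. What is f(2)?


Reading from the table at x = 2

-17


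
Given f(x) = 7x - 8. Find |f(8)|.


f(8) = 48
|48| = 48

48


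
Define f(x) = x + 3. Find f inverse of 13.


Solve x + 3 = 13
x = (13 - 3) / 1 = 10

10


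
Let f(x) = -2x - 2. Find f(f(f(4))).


f(4) = -10
f(-10) = 18
f(18) = -38

-38


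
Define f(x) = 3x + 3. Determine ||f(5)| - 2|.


16


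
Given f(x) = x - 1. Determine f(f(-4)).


f(-4) = -5
f(-5) = -6

-6


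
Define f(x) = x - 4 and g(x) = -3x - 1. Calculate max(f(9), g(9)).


f(9) = 5
g(9) = -28
max = 5

5


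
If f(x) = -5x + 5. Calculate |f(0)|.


f(0) = 5
|5| = 5

5


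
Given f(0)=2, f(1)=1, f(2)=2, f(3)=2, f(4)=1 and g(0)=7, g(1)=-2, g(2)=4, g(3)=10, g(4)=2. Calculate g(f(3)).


4


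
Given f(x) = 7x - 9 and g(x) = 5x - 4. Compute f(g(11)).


g(11) = 51
f(51) = 348

348


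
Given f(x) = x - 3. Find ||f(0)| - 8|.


5


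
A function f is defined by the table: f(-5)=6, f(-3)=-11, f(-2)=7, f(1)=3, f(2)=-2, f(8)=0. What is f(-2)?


7


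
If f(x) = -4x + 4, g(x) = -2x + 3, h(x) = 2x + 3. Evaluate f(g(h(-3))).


h(-3) = -3
g(-3) = 9
f(9) = -32

-32


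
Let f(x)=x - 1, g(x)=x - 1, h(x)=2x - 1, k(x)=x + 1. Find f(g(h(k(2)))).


k(2) = 3
h(3) = 5
g(5) = 4
f(4) = 3

3


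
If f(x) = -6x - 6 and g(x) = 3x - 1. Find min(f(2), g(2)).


-18


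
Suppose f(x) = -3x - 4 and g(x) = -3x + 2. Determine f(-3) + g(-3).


f(-3) = 5
g(-3) = 11
Sum = 16

16


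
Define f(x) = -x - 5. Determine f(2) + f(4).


f(2) = -7
f(4) = -9
Sum = -16

-16


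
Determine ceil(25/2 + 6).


25/2 = 12.5
12.5 + 6 = 18.5
ceil(18.5) = 19

19


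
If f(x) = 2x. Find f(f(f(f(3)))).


f(3) = 6
f(6) = 12
f(12) = 24
f(24) = 48

48


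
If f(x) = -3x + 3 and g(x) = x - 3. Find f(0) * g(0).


f(0) = 3
g(0) = -3
Product = -9

-9


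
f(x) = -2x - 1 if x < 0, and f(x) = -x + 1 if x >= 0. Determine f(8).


8 satisfies x >= 0
f(8) = -7

-7


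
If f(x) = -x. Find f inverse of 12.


Solve -x = 12
x = (12) / (-1) = -12

-12


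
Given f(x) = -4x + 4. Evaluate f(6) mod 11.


f(6) = -20
-20 mod 11 = 2

2


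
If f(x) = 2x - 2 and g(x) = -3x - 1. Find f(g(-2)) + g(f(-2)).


f(g(-2)) = 8
g(f(-2)) = 17
Sum = 25

25


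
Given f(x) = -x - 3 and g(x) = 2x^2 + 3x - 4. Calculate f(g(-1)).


g(-1) = -5
f(-5) = 2

2


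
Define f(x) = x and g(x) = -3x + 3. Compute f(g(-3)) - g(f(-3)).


f(g(-3)) = 12
g(f(-3)) = 12
Difference = 0

0


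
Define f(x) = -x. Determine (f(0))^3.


0


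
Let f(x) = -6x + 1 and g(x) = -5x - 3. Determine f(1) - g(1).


f(1) = -5
g(1) = -8
Difference = 3

3


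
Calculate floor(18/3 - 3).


3


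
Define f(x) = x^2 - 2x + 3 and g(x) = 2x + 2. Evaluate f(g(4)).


g(4) = 10
f(10) = 1*(10)^2 - 2*(10) + 3 = 83

83


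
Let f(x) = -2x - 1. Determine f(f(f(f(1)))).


f(1) = -3
f(-3) = 5
f(5) = -11
f(-11) = 21

21


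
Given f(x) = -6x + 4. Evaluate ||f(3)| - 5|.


f(3) = -14
|-14| = 14
|14 - 5| = 9

9


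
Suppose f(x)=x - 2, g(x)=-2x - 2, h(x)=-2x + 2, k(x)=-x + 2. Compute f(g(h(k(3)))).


k(3) = -1
h(-1) = 4
g(4) = -10
f(-10) = -12

-12


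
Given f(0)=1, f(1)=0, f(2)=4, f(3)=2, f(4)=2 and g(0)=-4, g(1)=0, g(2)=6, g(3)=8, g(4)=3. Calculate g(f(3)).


f(3) = 2
g(2) = 6

6


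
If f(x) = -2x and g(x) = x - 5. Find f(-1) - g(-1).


f(-1) = 2
g(-1) = -6
Difference = 8

8


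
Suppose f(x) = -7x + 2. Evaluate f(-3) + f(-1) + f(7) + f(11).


-90


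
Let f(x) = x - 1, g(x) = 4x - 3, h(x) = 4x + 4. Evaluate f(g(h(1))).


h(1) = 8
g(8) = 29
f(29) = 28

28


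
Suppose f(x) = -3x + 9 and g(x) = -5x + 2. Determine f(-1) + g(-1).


19


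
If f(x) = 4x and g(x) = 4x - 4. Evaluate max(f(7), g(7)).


28


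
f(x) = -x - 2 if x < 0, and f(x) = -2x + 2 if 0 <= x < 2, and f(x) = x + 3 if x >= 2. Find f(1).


1 satisfies 0 <= x < 2
f(1) = 0

0


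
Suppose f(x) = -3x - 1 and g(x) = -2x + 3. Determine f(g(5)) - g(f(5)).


f(g(5)) = 20
g(f(5)) = 35
Difference = -15

-15


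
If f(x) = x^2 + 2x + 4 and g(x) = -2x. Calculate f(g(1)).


g(1) = -2
f(-2) = 1*(-2)^2 + 2*(-2) + 4 = 4

4


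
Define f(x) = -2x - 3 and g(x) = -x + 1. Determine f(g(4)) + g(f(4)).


f(g(4)) = 3
g(f(4)) = 12
Sum = 15

15


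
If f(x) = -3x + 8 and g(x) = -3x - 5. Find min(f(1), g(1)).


f(1) = 5
g(1) = -8
min = -8

-8


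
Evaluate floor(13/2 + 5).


13/2 = 6.5
6.5 + 5 = 11.5
floor(11.5) = 11

11


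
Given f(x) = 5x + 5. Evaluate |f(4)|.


f(4) = 25
|25| = 25

25


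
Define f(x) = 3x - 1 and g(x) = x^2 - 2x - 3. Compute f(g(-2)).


14


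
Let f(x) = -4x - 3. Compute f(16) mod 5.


f(16) = -67
-67 mod 5 = 3

3


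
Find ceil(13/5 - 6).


13/5 = 2.6
2.6 - 6 = -3.4
ceil(-3.4) = -3

-3


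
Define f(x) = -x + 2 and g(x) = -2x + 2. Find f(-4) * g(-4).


f(-4) = 6
g(-4) = 10
Product = 60

60


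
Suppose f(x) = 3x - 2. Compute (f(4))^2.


f(4) = 10
(10)^2 = 100

100


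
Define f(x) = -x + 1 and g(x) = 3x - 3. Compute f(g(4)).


g(4) = 9
f(9) = -8

-8


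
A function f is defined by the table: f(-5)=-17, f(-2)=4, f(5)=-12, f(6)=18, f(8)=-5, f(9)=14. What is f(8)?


Reading from the table at x = 8

-5


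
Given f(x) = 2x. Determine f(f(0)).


f(0) = 0
f(0) = 0

0


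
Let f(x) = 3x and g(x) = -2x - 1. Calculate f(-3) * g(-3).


f(-3) = -9
g(-3) = 5
Product = -45

-45


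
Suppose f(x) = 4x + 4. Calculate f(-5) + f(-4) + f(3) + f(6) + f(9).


f(-5) = -16
f(-4) = -12
f(3) = 16
f(6) = 28
f(9) = 40
Sum = 56

56


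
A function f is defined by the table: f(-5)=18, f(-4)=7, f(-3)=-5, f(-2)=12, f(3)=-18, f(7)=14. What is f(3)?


Reading from the table at x = 3

-18


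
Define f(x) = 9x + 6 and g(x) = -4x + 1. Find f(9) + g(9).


52


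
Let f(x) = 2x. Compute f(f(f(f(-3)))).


-48


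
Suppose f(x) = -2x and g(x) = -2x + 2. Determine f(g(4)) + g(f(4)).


f(g(4)) = 12
g(f(4)) = 18
Sum = 30

30


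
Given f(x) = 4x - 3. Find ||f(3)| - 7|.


f(3) = 9
|9| = 9
|9 - 7| = 2

2


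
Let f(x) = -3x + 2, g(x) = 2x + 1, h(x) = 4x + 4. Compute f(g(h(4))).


-121


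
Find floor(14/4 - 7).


14/4 = 3.5
3.5 - 7 = -3.5
floor(-3.5) = -4

-4


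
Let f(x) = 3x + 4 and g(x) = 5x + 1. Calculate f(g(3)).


g(3) = 16
f(16) = 52

52


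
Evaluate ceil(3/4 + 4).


3/4 = 0.75
0.75 + 4 = 4.75
ceil(4.75) = 5

5


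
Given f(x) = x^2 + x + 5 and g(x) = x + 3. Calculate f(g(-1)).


g(-1) = 2
f(2) = 1*(2)^2 + 1*(2) + 5 = 11

11


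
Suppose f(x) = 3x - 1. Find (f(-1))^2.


f(-1) = -4
(-4)^2 = 16

16


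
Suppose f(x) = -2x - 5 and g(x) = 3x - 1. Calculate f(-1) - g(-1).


f(-1) = -3
g(-1) = -4
Difference = 1

1


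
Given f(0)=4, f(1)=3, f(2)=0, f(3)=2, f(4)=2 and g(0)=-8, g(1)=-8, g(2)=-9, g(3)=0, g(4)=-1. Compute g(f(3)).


f(3) = 2
g(2) = -9

-9


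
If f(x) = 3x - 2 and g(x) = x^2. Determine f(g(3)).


g(3) = 9
f(9) = 25

25


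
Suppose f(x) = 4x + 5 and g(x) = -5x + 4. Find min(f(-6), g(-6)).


f(-6) = -19
g(-6) = 34
min = -19

-19


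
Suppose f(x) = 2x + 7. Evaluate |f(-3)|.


f(-3) = 1
|1| = 1

1


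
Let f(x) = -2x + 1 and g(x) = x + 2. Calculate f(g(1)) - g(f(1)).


f(g(1)) = -5
g(f(1)) = 1
Difference = -6

-6


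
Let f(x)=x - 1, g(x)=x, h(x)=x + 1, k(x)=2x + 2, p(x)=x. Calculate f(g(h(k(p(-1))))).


p(-1) = -1
k(-1) = 0
h(0) = 1
g(1) = 1
f(1) = 0

0


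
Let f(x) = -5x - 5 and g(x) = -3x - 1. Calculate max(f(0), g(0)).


f(0) = -5
g(0) = -1
max = -1

-1


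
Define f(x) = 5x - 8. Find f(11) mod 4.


f(11) = 47
47 mod 4 = 3

3


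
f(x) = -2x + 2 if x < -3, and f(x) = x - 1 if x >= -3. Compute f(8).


8 satisfies x >= -3
f(8) = 7

7


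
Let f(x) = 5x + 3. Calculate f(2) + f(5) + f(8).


f(2) = 13
f(5) = 28
f(8) = 43
Sum = 84

84


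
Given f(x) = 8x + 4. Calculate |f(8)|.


f(8) = 68
|68| = 68

68


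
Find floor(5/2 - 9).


-7


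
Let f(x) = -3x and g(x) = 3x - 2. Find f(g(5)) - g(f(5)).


8


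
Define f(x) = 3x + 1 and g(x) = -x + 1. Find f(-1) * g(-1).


f(-1) = -2
g(-1) = 2
Product = -4

-4


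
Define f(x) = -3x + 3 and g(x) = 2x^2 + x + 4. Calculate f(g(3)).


-72


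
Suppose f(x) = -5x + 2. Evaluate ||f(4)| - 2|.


f(4) = -18
|-18| = 18
|18 - 2| = 16

16


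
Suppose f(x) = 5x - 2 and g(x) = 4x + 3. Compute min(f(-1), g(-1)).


-7


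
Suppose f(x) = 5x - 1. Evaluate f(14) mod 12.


f(14) = 69
69 mod 12 = 9

9


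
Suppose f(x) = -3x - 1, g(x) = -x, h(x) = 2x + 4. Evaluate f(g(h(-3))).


h(-3) = -2
g(-2) = 2
f(2) = -7

-7


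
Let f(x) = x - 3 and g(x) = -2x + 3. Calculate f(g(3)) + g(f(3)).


f(g(3)) = -6
g(f(3)) = 3
Sum = -3

-3


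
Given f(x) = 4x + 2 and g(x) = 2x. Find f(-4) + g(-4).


-22


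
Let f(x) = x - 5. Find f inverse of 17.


Solve x - 5 = 17
x = (17 + 5) / 1 = 22

22


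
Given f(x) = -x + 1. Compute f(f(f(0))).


f(0) = 1
f(1) = 0
f(0) = 1

1


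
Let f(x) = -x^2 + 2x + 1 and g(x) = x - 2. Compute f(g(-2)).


g(-2) = -4
f(-4) = (-1)*(-4)^2 + 2*(-4) + 1 = -23

-23


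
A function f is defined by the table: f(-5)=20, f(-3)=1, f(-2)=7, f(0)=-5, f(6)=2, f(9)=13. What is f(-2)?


7


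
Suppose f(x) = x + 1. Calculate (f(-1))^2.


f(-1) = 0
(0)^2 = 0

0


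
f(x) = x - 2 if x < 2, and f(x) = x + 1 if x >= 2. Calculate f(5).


5 satisfies x >= 2
f(5) = 6

6


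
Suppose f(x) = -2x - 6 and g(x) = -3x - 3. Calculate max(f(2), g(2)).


f(2) = -10
g(2) = -9
max = -9

-9


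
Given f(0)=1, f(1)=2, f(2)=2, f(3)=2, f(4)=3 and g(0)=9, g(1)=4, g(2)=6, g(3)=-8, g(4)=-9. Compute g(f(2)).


f(2) = 2
g(2) = 6

6


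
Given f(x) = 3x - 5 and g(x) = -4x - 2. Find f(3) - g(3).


f(3) = 4
g(3) = -14
Difference = 18

18


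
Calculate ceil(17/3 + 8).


17/3 = 5.6667
5.6667 + 8 = 13.6667
ceil(13.6667) = 14

14


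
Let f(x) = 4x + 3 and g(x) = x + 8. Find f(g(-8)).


g(-8) = 0
f(0) = 3

3


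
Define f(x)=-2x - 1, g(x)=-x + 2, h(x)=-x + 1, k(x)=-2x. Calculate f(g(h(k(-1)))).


k(-1) = 2
h(2) = -1
g(-1) = 3
f(3) = -7

-7


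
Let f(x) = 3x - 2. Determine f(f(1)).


f(1) = 1
f(1) = 1

1


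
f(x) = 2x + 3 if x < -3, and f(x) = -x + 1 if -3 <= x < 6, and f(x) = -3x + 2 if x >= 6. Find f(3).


-2


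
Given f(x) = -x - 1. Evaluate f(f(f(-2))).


f(-2) = 1
f(1) = -2
f(-2) = 1

1


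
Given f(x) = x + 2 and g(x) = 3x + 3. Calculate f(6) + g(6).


f(6) = 8
g(6) = 21
Sum = 29

29


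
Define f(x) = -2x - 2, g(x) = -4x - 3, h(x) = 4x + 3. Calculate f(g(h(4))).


156


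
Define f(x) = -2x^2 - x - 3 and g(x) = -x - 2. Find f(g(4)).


-69


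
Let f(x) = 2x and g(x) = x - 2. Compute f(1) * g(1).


f(1) = 2
g(1) = -1
Product = -2

-2


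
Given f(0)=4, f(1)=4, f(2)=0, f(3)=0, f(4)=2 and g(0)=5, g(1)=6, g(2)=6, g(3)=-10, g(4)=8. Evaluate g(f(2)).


f(2) = 0
g(0) = 5

5


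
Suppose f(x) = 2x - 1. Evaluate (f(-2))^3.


f(-2) = -5
(-5)^3 = -125

-125


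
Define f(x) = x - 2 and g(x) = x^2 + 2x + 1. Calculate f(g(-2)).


g(-2) = 1
f(1) = -1

-1


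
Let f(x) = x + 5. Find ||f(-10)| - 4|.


f(-10) = -5
|-5| = 5
|5 - 4| = 1

1


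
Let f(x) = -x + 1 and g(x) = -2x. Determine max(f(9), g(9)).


f(9) = -8
g(9) = -18
max = -8

-8


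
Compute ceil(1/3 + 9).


1/3 = 0.3333
0.3333 + 9 = 9.3333
ceil(9.3333) = 10

10


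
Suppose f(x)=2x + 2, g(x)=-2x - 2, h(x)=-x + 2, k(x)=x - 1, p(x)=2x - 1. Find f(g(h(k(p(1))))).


p(1) = 1
k(1) = 0
h(0) = 2
g(2) = -6
f(-6) = -10

-10


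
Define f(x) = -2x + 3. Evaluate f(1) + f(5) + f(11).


f(1) = 1
f(5) = -7
f(11) = -19
Sum = -25

-25


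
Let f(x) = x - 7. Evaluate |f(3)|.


f(3) = -4
|-4| = 4

4


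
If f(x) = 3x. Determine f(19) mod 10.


f(19) = 57
57 mod 10 = 7

7


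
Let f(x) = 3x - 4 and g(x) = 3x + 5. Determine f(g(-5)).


-34


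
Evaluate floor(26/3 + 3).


26/3 = 8.6667
8.6667 + 3 = 11.6667
floor(11.6667) = 11

11


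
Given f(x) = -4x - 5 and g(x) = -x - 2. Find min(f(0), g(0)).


f(0) = -5
g(0) = -2
min = -5

-5


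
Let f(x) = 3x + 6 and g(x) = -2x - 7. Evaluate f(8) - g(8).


53


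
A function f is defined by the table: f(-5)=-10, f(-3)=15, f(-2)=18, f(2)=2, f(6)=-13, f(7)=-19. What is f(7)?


Reading from the table at x = 7

-19


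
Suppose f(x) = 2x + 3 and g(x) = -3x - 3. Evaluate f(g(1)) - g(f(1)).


f(g(1)) = -9
g(f(1)) = -18
Difference = 9

9


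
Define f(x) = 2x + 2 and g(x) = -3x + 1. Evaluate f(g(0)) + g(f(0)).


f(g(0)) = 4
g(f(0)) = -5
Sum = -1

-1


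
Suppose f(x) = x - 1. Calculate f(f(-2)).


-4


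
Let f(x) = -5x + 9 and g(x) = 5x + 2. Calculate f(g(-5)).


g(-5) = -23
f(-23) = 124

124


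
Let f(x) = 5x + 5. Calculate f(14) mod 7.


f(14) = 75
75 mod 7 = 5

5


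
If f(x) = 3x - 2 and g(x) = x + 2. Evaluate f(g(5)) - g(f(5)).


f(g(5)) = 19
g(f(5)) = 15
Difference = 4

4


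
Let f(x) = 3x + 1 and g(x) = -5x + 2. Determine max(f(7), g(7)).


22


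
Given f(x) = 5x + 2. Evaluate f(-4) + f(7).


f(-4) = -18
f(7) = 37
Sum = 19

19


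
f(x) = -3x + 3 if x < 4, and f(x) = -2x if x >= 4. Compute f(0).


0 satisfies x < 4
f(0) = 3

3


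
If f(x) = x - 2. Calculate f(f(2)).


f(2) = 0
f(0) = -2

-2


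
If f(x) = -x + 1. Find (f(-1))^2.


f(-1) = 2
(2)^2 = 4

4


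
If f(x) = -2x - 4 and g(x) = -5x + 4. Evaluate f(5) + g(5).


f(5) = -14
g(5) = -21
Sum = -35

-35


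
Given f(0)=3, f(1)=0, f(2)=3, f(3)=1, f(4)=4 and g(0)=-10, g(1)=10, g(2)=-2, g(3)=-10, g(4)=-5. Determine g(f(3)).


f(3) = 1
g(1) = 10

10


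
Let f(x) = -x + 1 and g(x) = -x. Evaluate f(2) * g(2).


f(2) = -1
g(2) = -2
Product = 2

2


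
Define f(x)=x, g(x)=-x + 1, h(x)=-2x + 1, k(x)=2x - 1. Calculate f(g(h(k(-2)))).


-10


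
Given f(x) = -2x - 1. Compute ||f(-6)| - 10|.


f(-6) = 11
|11| = 11
|11 - 10| = 1

1


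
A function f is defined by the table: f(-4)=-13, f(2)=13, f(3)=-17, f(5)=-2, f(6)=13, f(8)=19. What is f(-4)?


-13


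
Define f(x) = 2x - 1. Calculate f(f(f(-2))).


-23


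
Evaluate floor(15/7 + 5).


15/7 = 2.1429
2.1429 + 5 = 7.1429
floor(7.1429) = 7

7


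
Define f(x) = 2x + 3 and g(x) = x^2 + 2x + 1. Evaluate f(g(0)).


g(0) = 1
f(1) = 5

5


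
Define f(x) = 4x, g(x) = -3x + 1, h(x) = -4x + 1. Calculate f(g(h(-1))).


-56


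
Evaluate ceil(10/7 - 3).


-1


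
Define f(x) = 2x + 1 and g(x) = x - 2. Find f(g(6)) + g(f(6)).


f(g(6)) = 9
g(f(6)) = 11
Sum = 20

20


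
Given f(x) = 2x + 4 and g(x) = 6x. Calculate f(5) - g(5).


f(5) = 14
g(5) = 30
Difference = -16

-16


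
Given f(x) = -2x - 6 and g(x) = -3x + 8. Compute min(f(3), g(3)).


f(3) = -12
g(3) = -1
min = -12

-12


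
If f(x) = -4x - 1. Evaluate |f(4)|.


f(4) = -17
|-17| = 17

17


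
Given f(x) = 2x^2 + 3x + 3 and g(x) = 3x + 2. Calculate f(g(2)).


g(2) = 8
f(8) = 2*(8)^2 + 3*(8) + 3 = 155

155


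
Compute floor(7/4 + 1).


7/4 = 1.75
1.75 + 1 = 2.75
floor(2.75) = 2

2


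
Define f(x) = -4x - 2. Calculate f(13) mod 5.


f(13) = -54
-54 mod 5 = 1

1


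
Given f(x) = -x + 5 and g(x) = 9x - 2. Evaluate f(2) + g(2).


f(2) = 3
g(2) = 16
Sum = 19

19


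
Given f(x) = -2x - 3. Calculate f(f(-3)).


-9


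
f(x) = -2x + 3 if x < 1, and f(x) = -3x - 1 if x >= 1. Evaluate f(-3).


-3 satisfies x < 1
f(-3) = 9

9


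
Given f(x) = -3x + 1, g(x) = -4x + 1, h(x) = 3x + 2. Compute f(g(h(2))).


94


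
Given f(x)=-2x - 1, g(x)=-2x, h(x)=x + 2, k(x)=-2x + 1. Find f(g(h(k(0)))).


11


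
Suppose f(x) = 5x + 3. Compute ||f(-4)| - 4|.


f(-4) = -17
|-17| = 17
|17 - 4| = 13

13


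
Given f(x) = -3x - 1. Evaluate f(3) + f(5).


f(3) = -10
f(5) = -16
Sum = -26

-26


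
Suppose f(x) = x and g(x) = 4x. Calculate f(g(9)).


g(9) = 36
f(36) = 36

36


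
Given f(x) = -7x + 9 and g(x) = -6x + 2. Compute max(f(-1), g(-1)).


16


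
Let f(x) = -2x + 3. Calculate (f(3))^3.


f(3) = -3
(-3)^3 = -27

-27


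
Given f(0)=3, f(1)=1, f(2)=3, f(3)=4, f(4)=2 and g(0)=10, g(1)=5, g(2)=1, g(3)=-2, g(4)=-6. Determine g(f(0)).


f(0) = 3
g(3) = -2

-2


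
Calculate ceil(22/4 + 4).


22/4 = 5.5
5.5 + 4 = 9.5
ceil(9.5) = 10

10


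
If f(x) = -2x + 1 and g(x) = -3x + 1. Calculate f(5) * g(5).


f(5) = -9
g(5) = -14
Product = 126

126


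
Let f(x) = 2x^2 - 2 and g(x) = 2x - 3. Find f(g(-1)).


g(-1) = -5
f(-5) = 2*(-5)^2 - 2 = 48

48


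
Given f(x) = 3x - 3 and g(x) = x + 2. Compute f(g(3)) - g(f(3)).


f(g(3)) = 12
g(f(3)) = 8
Difference = 4

4


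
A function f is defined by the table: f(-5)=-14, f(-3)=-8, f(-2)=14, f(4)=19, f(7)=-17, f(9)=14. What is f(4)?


Reading from the table at x = 4

19


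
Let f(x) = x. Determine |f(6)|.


6


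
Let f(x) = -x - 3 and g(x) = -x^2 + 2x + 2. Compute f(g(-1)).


g(-1) = -1
f(-1) = -2

-2


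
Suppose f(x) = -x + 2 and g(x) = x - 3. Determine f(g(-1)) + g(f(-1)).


f(g(-1)) = 6
g(f(-1)) = 0
Sum = 6

6


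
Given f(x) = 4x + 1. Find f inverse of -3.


Solve 4x + 1 = -3
x = (-3 - 1) / 4 = -1

-1


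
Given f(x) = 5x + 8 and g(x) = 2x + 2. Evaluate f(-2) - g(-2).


f(-2) = -2
g(-2) = -2
Difference = 0

0


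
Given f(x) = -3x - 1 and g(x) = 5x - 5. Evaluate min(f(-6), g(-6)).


f(-6) = 17
g(-6) = -35
min = -35

-35


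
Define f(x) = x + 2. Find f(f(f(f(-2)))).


f(-2) = 0
f(0) = 2
f(2) = 4
f(4) = 6

6


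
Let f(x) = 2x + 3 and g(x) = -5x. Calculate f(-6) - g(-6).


f(-6) = -9
g(-6) = 30
Difference = -39

-39


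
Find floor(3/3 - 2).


3/3 = 1
1 - 2 = -1
floor(-1) = -1

-1


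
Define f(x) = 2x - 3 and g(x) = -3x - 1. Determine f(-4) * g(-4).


f(-4) = -11
g(-4) = 11
Product = -121

-121


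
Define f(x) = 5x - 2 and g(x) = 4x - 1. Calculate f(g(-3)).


g(-3) = -13
f(-13) = -67

-67


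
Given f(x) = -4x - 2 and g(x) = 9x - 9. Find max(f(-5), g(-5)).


f(-5) = 18
g(-5) = -54
max = 18

18


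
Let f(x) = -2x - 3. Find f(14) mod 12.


f(14) = -31
-31 mod 12 = 5

5


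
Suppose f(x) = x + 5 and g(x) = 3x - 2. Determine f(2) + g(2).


f(2) = 7
g(2) = 4
Sum = 11

11


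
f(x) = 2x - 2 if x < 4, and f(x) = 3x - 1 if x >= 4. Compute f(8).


23


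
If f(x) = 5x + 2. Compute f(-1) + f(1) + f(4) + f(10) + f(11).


135


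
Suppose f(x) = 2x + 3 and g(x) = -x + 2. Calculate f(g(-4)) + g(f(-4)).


f(g(-4)) = 15
g(f(-4)) = 7
Sum = 22

22


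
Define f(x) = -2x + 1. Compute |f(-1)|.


f(-1) = 3
|3| = 3

3


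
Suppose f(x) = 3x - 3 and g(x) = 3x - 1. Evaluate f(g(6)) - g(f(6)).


f(g(6)) = 48
g(f(6)) = 44
Difference = 4

4


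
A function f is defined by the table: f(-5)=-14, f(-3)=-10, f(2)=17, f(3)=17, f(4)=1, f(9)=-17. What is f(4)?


Reading from the table at x = 4

1


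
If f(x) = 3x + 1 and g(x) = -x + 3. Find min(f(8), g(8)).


f(8) = 25
g(8) = -5
min = -5

-5


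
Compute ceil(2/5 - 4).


-3


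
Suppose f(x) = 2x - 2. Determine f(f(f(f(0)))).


-30


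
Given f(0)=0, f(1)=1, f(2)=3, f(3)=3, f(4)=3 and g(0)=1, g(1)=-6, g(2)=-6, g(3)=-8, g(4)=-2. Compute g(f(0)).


f(0) = 0
g(0) = 1

1


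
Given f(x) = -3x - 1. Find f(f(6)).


f(6) = -19
f(-19) = 56

56


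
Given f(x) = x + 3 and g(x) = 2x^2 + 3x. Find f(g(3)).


g(3) = 27
f(27) = 30

30


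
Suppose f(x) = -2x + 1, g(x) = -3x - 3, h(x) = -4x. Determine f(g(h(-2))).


h(-2) = 8
g(8) = -27
f(-27) = 55

55


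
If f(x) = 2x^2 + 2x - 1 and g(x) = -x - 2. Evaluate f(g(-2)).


g(-2) = 0
f(0) = 2*(0)^2 + 2*(0) - 1 = -1

-1


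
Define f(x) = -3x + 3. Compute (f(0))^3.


27


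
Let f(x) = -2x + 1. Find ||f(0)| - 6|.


f(0) = 1
|1| = 1
|1 - 6| = 5

5


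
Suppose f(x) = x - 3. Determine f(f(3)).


f(3) = 0
f(0) = -3

-3


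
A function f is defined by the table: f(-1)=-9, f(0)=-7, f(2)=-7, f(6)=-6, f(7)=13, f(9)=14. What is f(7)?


Reading from the table at x = 7

13


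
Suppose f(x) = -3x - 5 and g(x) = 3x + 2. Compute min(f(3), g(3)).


-14


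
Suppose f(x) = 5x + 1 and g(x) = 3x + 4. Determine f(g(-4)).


g(-4) = -8
f(-8) = -39

-39


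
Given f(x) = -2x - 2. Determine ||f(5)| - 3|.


f(5) = -12
|-12| = 12
|12 - 3| = 9

9


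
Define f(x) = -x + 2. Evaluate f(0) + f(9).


f(0) = 2
f(9) = -7
Sum = -5

-5


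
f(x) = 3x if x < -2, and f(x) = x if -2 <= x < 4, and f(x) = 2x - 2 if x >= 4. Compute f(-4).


-4 satisfies x < -2
f(-4) = -12

-12


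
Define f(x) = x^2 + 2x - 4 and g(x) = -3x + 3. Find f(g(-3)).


g(-3) = 12
f(12) = 1*(12)^2 + 2*(12) - 4 = 164

164


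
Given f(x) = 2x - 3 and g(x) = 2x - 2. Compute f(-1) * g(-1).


f(-1) = -5
g(-1) = -4
Product = 20

20
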